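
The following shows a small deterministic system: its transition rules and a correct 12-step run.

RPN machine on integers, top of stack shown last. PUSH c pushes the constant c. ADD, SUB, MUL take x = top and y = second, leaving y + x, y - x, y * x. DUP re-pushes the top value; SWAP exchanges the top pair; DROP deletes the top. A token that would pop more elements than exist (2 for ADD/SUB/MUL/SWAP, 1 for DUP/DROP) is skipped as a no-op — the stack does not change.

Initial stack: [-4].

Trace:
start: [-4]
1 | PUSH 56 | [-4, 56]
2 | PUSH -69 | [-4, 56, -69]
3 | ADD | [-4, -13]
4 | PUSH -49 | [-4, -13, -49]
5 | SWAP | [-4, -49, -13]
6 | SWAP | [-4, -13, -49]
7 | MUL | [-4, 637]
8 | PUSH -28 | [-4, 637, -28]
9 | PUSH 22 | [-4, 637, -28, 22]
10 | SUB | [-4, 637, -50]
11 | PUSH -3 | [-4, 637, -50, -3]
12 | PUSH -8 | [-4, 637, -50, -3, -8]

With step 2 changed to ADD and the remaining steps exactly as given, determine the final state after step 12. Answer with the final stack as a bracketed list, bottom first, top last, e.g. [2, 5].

[-2548, -50, -3, -8]

(re-executing from step 2 with the substitution; state before step 2: [-4, 56])
2 | ADD | [52]
3 | ADD | [52]
4 | PUSH -49 | [52, -49]
5 | SWAP | [-49, 52]
6 | SWAP | [52, -49]
7 | MUL | [-2548]
8 | PUSH -28 | [-2548, -28]
9 | PUSH 22 | [-2548, -28, 22]
10 | SUB | [-2548, -50]
11 | PUSH -3 | [-2548, -50, -3]
12 | PUSH -8 | [-2548, -50, -3, -8]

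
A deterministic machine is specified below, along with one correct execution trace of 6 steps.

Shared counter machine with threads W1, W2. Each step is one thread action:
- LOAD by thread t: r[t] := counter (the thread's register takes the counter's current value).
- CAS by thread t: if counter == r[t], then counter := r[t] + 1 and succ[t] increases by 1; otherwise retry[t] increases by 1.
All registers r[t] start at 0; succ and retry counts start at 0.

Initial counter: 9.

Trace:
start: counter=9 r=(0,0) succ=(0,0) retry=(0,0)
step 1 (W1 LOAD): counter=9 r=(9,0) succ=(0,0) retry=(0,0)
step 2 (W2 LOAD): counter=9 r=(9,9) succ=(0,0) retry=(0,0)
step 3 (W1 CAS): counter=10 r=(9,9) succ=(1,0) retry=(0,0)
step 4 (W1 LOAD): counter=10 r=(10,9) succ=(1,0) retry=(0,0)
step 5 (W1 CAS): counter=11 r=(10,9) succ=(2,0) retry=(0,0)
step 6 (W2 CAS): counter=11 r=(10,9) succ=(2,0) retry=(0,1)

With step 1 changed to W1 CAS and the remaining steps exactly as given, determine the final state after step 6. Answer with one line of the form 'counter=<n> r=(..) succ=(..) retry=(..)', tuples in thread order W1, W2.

(re-executing from step 1 with the substitution; state before step 1: counter=9 r=(0,0) succ=(0,0) retry=(0,0))
step 1 (W1 CAS): counter=9 r=(0,0) succ=(0,0) retry=(1,0)
step 2 (W2 LOAD): counter=9 r=(0,9) succ=(0,0) retry=(1,0)
step 3 (W1 CAS): counter=9 r=(0,9) succ=(0,0) retry=(2,0)
step 4 (W1 LOAD): counter=9 r=(9,9) succ=(0,0) retry=(2,0)
step 5 (W1 CAS): counter=10 r=(9,9) succ=(1,0) retry=(2,0)
step 6 (W2 CAS): counter=10 r=(9,9) succ=(1,0) retry=(2,1)

counter=10 r=(9,9) succ=(1,0) retry=(2,1)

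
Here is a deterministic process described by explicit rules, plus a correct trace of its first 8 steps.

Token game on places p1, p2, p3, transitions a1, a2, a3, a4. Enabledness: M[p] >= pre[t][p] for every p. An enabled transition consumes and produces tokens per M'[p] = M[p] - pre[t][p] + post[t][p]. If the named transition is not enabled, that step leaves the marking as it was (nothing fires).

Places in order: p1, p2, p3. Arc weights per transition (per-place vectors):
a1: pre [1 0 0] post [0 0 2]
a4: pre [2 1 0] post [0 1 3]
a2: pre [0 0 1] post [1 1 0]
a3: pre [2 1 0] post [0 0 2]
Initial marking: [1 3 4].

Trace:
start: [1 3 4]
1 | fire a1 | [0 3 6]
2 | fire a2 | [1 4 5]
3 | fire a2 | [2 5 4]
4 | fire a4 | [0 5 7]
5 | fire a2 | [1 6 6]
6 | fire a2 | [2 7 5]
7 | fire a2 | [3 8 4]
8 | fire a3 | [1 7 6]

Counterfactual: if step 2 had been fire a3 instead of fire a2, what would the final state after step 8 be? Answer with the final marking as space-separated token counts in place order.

2 6 4

(re-executing from step 2 with the substitution; state before step 2: [0 3 6])
2 | fire a3 | [0 3 6]
3 | fire a2 | [1 4 5]
4 | fire a4 | [1 4 5]
5 | fire a2 | [2 5 4]
6 | fire a2 | [3 6 3]
7 | fire a2 | [4 7 2]
8 | fire a3 | [2 6 4]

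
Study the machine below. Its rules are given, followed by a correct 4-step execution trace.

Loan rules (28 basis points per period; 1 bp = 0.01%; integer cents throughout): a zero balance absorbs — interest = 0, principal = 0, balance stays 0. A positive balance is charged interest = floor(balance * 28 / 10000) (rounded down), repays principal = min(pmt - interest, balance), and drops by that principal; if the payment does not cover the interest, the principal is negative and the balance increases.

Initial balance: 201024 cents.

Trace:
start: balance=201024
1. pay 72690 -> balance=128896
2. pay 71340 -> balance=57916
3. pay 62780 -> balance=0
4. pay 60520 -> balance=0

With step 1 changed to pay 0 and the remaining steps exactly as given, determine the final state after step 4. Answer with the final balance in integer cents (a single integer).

8067

(re-executing from step 1 with the substitution; state before step 1: balance=201024)
1. pay 0 -> balance=201586
2. pay 71340 -> balance=130810
3. pay 62780 -> balance=68396
4. pay 60520 -> balance=8067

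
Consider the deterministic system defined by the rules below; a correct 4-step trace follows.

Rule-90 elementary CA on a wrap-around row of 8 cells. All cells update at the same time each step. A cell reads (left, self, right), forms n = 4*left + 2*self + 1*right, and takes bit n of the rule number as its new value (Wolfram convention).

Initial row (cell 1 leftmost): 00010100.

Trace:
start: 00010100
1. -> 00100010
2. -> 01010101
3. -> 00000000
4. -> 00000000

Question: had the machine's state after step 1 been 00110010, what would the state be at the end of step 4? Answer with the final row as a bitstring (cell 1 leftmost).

10101010

state after step 1 := 00110010
2. -> 01111101
3. -> 01000100
4. -> 10101010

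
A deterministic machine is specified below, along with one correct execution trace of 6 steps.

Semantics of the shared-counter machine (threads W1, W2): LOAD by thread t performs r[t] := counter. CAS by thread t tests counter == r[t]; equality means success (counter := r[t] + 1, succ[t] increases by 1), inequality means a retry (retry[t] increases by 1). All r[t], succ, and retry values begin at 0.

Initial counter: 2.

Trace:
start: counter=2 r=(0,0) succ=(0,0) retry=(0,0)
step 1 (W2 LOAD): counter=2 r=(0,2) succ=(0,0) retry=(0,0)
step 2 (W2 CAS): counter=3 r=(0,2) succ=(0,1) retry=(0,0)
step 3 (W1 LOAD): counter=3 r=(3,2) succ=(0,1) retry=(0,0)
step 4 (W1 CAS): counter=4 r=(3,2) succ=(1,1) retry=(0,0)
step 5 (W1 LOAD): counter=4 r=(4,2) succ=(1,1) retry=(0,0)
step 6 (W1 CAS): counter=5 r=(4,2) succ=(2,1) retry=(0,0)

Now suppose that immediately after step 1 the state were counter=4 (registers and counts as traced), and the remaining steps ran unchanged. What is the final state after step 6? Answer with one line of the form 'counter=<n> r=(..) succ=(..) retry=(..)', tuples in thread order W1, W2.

counter=6 r=(5,2) succ=(2,0) retry=(0,1)

state after step 1 := counter=4 r=(0,2) succ=(0,0) retry=(0,0)
step 2 (W2 CAS): counter=4 r=(0,2) succ=(0,0) retry=(0,1)
step 3 (W1 LOAD): counter=4 r=(4,2) succ=(0,0) retry=(0,1)
step 4 (W1 CAS): counter=5 r=(4,2) succ=(1,0) retry=(0,1)
step 5 (W1 LOAD): counter=5 r=(5,2) succ=(1,0) retry=(0,1)
step 6 (W1 CAS): counter=6 r=(5,2) succ=(2,0) retry=(0,1)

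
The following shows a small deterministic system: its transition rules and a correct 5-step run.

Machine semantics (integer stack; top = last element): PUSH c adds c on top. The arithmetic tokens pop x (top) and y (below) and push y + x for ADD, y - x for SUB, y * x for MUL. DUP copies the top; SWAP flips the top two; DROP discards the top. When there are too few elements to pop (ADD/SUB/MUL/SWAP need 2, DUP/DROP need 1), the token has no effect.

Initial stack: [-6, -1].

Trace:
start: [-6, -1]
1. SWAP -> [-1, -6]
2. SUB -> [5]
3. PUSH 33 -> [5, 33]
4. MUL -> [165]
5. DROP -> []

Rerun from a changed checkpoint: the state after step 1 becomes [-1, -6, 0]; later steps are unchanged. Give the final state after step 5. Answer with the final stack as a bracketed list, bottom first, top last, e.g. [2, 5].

[-1]

state after step 1 := [-1, -6, 0]
2. SUB -> [-1, -6]
3. PUSH 33 -> [-1, -6, 33]
4. MUL -> [-1, -198]
5. DROP -> [-1]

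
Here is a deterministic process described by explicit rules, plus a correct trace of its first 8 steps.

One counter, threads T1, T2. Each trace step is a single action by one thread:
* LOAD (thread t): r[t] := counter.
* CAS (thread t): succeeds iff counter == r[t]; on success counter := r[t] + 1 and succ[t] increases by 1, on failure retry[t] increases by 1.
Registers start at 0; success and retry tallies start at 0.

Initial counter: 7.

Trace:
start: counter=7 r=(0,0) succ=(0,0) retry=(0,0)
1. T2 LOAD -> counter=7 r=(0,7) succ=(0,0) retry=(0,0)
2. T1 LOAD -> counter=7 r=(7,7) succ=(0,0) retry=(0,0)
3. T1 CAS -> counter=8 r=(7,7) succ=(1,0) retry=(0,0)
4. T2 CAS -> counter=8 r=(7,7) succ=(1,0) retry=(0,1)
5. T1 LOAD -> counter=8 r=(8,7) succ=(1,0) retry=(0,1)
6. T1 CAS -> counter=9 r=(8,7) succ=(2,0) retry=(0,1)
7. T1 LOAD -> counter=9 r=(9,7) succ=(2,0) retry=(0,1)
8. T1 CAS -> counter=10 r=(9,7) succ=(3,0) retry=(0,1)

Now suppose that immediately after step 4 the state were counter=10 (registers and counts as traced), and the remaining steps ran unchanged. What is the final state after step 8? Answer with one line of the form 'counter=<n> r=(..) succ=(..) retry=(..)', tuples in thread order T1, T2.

counter=12 r=(11,7) succ=(3,0) retry=(0,1)

state after step 4 := counter=10 r=(7,7) succ=(1,0) retry=(0,1)
5. T1 LOAD -> counter=10 r=(10,7) succ=(1,0) retry=(0,1)
6. T1 CAS -> counter=11 r=(10,7) succ=(2,0) retry=(0,1)
7. T1 LOAD -> counter=11 r=(11,7) succ=(2,0) retry=(0,1)
8. T1 CAS -> counter=12 r=(11,7) succ=(3,0) retry=(0,1)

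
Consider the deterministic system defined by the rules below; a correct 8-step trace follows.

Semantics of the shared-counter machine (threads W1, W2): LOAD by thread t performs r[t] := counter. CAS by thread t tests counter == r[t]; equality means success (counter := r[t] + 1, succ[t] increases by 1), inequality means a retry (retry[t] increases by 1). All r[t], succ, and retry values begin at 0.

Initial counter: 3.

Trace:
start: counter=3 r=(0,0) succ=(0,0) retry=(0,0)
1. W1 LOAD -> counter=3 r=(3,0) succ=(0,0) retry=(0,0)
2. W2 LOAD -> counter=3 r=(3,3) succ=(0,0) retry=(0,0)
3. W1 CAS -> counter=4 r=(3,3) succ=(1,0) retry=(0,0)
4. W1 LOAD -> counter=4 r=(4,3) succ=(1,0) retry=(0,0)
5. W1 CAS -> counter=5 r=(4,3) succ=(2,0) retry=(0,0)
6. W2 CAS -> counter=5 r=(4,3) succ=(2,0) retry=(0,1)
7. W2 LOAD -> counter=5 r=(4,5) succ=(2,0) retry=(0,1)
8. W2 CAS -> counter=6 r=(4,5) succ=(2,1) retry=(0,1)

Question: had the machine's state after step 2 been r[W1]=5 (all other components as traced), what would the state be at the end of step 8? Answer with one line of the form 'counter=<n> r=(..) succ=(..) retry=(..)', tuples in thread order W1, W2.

state after step 2 := counter=3 r=(5,3) succ=(0,0) retry=(0,0)
3. W1 CAS -> counter=3 r=(5,3) succ=(0,0) retry=(1,0)
4. W1 LOAD -> counter=3 r=(3,3) succ=(0,0) retry=(1,0)
5. W1 CAS -> counter=4 r=(3,3) succ=(1,0) retry=(1,0)
6. W2 CAS -> counter=4 r=(3,3) succ=(1,0) retry=(1,1)
7. W2 LOAD -> counter=4 r=(3,4) succ=(1,0) retry=(1,1)
8. W2 CAS -> counter=5 r=(3,4) succ=(1,1) retry=(1,1)

counter=5 r=(3,4) succ=(1,1) retry=(1,1)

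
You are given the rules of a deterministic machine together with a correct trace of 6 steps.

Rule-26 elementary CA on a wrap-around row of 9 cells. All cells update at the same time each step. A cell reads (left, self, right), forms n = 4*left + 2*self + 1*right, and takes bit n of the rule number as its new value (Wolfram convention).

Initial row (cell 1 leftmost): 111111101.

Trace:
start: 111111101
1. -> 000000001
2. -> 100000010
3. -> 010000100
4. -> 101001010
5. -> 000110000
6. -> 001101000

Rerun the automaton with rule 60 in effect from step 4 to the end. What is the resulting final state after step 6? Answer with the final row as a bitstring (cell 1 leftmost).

111110111

(re-executing steps 4..6 under rule 60; state before step 4: 010000100)
4. -> 011000110
5. -> 010100101
6. -> 111110111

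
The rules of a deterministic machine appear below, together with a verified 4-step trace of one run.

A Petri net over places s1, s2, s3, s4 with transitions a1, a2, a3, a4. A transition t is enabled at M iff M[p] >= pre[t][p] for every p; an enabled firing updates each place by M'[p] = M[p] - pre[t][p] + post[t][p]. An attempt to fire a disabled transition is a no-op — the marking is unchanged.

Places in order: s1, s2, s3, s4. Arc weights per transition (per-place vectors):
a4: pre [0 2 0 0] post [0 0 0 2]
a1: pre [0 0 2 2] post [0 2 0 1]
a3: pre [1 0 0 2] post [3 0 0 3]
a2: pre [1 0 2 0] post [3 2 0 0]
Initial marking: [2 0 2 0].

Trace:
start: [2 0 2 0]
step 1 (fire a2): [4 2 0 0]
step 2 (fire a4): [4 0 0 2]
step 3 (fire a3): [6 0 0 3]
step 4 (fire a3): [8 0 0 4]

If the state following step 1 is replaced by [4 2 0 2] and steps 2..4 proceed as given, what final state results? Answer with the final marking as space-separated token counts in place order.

8 0 0 6

state after step 1 := [4 2 0 2]
step 2 (fire a4): [4 0 0 4]
step 3 (fire a3): [6 0 0 5]
step 4 (fire a3): [8 0 0 6]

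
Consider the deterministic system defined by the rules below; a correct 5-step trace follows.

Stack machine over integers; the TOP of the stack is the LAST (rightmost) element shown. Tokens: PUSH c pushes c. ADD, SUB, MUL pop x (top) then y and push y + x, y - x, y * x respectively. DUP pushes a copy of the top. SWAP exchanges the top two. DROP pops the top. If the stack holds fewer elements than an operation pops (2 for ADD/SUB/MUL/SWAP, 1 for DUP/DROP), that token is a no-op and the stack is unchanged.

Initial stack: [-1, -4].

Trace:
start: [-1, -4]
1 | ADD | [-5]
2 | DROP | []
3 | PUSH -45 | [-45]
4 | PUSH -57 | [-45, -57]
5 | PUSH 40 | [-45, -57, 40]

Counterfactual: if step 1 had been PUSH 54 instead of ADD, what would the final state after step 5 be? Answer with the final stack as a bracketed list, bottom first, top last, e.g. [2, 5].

(re-executing from step 1 with the substitution; state before step 1: [-1, -4])
1 | PUSH 54 | [-1, -4, 54]
2 | DROP | [-1, -4]
3 | PUSH -45 | [-1, -4, -45]
4 | PUSH -57 | [-1, -4, -45, -57]
5 | PUSH 40 | [-1, -4, -45, -57, 40]

[-1, -4, -45, -57, 40]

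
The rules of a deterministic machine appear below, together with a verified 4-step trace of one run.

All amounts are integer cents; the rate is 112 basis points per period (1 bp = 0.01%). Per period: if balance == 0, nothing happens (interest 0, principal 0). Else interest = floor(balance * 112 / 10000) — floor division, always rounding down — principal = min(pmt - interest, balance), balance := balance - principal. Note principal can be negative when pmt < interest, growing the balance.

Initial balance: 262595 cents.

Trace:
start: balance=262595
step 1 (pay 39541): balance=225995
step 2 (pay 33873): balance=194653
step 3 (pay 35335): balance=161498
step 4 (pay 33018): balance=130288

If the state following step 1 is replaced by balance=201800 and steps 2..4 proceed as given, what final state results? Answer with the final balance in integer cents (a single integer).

105271

state after step 1 := balance=201800
step 2 (pay 33873): balance=170187
step 3 (pay 35335): balance=136758
step 4 (pay 33018): balance=105271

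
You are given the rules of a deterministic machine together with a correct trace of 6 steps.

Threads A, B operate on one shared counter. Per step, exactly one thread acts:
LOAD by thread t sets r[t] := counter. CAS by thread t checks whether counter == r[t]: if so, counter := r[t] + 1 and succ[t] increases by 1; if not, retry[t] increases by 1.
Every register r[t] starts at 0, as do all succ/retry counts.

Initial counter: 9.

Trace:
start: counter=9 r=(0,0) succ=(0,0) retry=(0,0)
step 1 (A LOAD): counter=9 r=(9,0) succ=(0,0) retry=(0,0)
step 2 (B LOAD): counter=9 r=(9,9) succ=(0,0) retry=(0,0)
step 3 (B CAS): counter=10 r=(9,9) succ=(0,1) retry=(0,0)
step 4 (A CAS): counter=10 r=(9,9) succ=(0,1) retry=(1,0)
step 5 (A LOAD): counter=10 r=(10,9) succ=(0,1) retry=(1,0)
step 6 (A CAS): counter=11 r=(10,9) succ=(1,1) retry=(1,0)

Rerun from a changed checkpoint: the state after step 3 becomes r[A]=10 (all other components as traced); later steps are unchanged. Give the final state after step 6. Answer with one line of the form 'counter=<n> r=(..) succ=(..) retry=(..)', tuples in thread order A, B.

counter=12 r=(11,9) succ=(2,1) retry=(0,0)

state after step 3 := counter=10 r=(10,9) succ=(0,1) retry=(0,0)
step 4 (A CAS): counter=11 r=(10,9) succ=(1,1) retry=(0,0)
step 5 (A LOAD): counter=11 r=(11,9) succ=(1,1) retry=(0,0)
step 6 (A CAS): counter=12 r=(11,9) succ=(2,1) retry=(0,0)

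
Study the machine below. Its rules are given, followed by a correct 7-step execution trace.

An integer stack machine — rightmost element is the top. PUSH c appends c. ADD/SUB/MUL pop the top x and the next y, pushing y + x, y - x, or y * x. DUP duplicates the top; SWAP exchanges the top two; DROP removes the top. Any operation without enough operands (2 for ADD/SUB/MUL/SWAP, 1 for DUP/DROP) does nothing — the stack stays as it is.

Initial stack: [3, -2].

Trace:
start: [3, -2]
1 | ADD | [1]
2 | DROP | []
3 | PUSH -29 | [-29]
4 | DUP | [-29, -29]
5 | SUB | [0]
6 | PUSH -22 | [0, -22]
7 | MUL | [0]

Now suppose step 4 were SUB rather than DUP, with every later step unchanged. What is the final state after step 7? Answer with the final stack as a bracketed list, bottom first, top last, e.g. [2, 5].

[638]

(re-executing from step 4 with the substitution; state before step 4: [-29])
4 | SUB | [-29]
5 | SUB | [-29]
6 | PUSH -22 | [-29, -22]
7 | MUL | [638]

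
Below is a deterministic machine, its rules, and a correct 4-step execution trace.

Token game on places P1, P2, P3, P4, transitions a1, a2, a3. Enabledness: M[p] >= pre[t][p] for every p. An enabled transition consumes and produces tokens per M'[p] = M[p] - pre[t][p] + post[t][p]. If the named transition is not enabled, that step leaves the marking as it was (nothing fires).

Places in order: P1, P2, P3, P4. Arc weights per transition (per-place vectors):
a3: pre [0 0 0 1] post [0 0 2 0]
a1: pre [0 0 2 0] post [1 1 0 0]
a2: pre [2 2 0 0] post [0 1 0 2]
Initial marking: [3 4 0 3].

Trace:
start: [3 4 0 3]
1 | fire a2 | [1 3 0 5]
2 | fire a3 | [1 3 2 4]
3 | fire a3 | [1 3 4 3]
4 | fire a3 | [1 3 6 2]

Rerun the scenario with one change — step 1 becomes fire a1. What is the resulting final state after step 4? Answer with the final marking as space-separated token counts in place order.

3 4 6 0

(re-executing from step 1 with the substitution; state before step 1: [3 4 0 3])
1 | fire a1 | [3 4 0 3]
2 | fire a3 | [3 4 2 2]
3 | fire a3 | [3 4 4 1]
4 | fire a3 | [3 4 6 0]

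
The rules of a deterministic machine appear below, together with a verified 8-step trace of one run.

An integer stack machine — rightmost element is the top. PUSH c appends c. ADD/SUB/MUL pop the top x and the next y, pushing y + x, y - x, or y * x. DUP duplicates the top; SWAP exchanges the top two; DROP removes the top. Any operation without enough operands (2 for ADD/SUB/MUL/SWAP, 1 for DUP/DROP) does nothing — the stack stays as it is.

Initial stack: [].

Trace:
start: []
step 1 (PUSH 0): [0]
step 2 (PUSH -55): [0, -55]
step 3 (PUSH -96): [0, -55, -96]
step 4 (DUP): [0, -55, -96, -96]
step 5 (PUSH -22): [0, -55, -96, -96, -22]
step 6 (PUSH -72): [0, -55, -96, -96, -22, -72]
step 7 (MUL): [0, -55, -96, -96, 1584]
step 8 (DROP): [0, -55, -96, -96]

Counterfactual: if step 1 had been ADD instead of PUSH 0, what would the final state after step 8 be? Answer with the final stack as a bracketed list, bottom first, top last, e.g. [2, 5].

[-55, -96, -96]

(re-executing from step 1 with the substitution; state before step 1: [])
step 1 (ADD): []
step 2 (PUSH -55): [-55]
step 3 (PUSH -96): [-55, -96]
step 4 (DUP): [-55, -96, -96]
step 5 (PUSH -22): [-55, -96, -96, -22]
step 6 (PUSH -72): [-55, -96, -96, -22, -72]
step 7 (MUL): [-55, -96, -96, 1584]
step 8 (DROP): [-55, -96, -96]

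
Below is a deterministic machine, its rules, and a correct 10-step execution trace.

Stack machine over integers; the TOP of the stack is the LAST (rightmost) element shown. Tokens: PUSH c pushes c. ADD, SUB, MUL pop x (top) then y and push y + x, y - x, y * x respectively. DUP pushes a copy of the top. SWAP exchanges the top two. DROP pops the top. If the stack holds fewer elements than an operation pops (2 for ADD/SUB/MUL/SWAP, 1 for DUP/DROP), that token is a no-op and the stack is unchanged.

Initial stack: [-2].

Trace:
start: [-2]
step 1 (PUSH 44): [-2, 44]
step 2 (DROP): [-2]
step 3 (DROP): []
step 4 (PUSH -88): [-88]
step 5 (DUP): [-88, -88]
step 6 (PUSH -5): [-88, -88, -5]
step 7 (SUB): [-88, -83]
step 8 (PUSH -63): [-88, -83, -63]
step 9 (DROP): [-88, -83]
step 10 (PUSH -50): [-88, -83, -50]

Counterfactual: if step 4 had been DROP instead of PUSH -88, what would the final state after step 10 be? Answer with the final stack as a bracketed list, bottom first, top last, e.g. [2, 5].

(re-executing from step 4 with the substitution; state before step 4: [])
step 4 (DROP): []
step 5 (DUP): []
step 6 (PUSH -5): [-5]
step 7 (SUB): [-5]
step 8 (PUSH -63): [-5, -63]
step 9 (DROP): [-5]
step 10 (PUSH -50): [-5, -50]

[-5, -50]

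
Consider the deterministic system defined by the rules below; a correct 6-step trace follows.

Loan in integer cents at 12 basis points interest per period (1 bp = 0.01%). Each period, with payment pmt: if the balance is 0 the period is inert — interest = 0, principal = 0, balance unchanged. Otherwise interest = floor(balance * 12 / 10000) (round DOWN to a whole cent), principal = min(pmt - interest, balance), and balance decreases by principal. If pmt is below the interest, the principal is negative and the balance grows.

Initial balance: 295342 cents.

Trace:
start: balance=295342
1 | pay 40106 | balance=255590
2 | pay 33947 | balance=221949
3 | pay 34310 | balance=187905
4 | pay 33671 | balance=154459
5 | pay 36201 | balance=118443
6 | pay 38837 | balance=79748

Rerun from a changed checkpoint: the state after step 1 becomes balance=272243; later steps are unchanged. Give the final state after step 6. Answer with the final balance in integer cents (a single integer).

96501

state after step 1 := balance=272243
2 | pay 33947 | balance=238622
3 | pay 34310 | balance=204598
4 | pay 33671 | balance=171172
5 | pay 36201 | balance=135176
6 | pay 38837 | balance=96501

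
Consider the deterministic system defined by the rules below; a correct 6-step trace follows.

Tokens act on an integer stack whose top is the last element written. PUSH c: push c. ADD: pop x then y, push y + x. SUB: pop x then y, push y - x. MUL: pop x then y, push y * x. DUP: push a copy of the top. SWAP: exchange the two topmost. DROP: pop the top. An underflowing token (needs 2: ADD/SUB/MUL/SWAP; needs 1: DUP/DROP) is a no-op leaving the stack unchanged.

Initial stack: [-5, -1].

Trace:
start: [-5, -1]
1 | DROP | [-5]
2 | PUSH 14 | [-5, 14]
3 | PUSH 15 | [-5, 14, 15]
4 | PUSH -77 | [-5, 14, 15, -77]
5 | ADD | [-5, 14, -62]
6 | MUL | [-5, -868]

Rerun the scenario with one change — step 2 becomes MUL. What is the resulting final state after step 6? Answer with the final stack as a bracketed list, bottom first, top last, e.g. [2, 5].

(re-executing from step 2 with the substitution; state before step 2: [-5])
2 | MUL | [-5]
3 | PUSH 15 | [-5, 15]
4 | PUSH -77 | [-5, 15, -77]
5 | ADD | [-5, -62]
6 | MUL | [310]

[310]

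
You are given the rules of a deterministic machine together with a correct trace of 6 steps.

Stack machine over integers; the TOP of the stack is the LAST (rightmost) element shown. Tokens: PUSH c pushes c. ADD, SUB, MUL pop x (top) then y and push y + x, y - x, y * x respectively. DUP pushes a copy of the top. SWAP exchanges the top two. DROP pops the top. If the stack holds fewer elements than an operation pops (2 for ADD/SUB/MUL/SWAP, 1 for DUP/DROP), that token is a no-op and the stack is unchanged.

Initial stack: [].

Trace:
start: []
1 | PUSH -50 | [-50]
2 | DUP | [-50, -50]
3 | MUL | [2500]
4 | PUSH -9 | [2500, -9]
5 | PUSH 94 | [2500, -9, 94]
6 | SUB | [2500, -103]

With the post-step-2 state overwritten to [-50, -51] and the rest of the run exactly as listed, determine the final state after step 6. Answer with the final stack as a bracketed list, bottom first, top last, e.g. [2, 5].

[2550, -103]

state after step 2 := [-50, -51]
3 | MUL | [2550]
4 | PUSH -9 | [2550, -9]
5 | PUSH 94 | [2550, -9, 94]
6 | SUB | [2550, -103]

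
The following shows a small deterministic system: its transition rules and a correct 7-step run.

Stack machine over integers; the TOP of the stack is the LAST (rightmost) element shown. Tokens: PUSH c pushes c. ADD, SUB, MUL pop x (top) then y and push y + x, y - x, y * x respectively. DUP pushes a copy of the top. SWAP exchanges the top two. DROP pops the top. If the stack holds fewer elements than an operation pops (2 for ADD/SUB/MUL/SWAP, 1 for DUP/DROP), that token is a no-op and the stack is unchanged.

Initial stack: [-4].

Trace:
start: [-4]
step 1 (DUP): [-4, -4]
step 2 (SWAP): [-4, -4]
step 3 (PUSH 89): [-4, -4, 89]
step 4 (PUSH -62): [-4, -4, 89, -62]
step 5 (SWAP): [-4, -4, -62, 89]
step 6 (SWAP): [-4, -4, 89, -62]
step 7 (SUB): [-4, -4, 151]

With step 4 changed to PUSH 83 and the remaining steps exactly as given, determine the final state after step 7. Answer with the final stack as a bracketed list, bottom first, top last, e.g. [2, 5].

(re-executing from step 4 with the substitution; state before step 4: [-4, -4, 89])
step 4 (PUSH 83): [-4, -4, 89, 83]
step 5 (SWAP): [-4, -4, 83, 89]
step 6 (SWAP): [-4, -4, 89, 83]
step 7 (SUB): [-4, -4, 6]

[-4, -4, 6]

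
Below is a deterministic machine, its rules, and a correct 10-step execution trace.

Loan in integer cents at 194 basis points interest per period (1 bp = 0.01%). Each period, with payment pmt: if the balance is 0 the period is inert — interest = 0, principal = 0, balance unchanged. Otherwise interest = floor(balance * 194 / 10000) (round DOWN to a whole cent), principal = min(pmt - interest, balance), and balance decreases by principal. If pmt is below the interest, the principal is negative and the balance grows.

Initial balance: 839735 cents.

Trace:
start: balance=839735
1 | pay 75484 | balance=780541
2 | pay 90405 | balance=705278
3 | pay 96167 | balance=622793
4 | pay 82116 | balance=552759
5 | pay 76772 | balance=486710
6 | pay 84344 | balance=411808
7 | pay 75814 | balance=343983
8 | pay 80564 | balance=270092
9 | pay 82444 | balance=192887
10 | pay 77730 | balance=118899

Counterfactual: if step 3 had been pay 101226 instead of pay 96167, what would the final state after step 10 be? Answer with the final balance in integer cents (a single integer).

(re-executing from step 3 with the substitution; state before step 3: balance=705278)
3 | pay 101226 | balance=617734
4 | pay 82116 | balance=547602
5 | pay 76772 | balance=481453
6 | pay 84344 | balance=406449
7 | pay 75814 | balance=338520
8 | pay 80564 | balance=264523
9 | pay 82444 | balance=187210
10 | pay 77730 | balance=113111

113111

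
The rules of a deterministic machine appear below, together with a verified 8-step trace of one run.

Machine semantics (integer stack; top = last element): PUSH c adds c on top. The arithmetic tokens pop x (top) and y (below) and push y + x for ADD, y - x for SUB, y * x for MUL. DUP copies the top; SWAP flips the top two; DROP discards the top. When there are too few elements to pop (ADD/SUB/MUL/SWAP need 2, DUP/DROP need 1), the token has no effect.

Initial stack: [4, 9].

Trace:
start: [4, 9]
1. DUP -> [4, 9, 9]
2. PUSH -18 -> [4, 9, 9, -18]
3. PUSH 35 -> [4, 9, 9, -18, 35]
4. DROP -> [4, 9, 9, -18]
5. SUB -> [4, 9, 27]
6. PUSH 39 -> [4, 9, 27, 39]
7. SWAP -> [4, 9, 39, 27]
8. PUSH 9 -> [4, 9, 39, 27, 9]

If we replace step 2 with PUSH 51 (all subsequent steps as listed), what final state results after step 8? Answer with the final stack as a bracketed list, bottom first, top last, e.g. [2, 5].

(re-executing from step 2 with the substitution; state before step 2: [4, 9, 9])
2. PUSH 51 -> [4, 9, 9, 51]
3. PUSH 35 -> [4, 9, 9, 51, 35]
4. DROP -> [4, 9, 9, 51]
5. SUB -> [4, 9, -42]
6. PUSH 39 -> [4, 9, -42, 39]
7. SWAP -> [4, 9, 39, -42]
8. PUSH 9 -> [4, 9, 39, -42, 9]

[4, 9, 39, -42, 9]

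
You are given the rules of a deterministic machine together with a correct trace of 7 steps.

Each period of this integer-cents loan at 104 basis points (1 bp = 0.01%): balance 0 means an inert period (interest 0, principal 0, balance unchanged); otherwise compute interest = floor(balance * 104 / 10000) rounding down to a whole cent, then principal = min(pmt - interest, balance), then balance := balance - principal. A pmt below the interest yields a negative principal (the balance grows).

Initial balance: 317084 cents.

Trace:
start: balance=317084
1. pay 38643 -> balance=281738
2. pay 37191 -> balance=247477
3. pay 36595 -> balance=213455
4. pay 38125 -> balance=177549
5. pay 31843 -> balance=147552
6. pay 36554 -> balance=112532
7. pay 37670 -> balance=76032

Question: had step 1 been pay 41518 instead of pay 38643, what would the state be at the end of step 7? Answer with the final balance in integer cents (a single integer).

72973

(re-executing from step 1 with the substitution; state before step 1: balance=317084)
1. pay 41518 -> balance=278863
2. pay 37191 -> balance=244572
3. pay 36595 -> balance=210520
4. pay 38125 -> balance=174584
5. pay 31843 -> balance=144556
6. pay 36554 -> balance=109505
7. pay 37670 -> balance=72973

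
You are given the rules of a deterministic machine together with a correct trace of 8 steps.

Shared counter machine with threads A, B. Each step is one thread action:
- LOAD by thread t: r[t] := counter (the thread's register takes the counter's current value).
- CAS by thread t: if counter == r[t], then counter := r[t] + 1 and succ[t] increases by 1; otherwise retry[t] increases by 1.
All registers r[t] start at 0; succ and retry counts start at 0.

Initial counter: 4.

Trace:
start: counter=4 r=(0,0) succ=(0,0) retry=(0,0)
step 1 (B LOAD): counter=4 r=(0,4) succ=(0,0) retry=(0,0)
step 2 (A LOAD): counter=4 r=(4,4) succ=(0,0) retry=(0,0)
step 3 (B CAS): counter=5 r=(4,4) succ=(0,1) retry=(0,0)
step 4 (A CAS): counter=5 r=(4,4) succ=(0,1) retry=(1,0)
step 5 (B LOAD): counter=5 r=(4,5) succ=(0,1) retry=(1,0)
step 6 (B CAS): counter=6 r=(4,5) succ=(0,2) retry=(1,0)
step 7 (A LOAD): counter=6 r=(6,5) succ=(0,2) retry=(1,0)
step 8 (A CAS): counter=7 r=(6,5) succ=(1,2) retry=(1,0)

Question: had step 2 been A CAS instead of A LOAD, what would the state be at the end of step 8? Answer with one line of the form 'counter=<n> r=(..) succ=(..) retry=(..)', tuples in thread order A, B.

counter=7 r=(6,5) succ=(1,2) retry=(2,0)

(re-executing from step 2 with the substitution; state before step 2: counter=4 r=(0,4) succ=(0,0) retry=(0,0))
step 2 (A CAS): counter=4 r=(0,4) succ=(0,0) retry=(1,0)
step 3 (B CAS): counter=5 r=(0,4) succ=(0,1) retry=(1,0)
step 4 (A CAS): counter=5 r=(0,4) succ=(0,1) retry=(2,0)
step 5 (B LOAD): counter=5 r=(0,5) succ=(0,1) retry=(2,0)
step 6 (B CAS): counter=6 r=(0,5) succ=(0,2) retry=(2,0)
step 7 (A LOAD): counter=6 r=(6,5) succ=(0,2) retry=(2,0)
step 8 (A CAS): counter=7 r=(6,5) succ=(1,2) retry=(2,0)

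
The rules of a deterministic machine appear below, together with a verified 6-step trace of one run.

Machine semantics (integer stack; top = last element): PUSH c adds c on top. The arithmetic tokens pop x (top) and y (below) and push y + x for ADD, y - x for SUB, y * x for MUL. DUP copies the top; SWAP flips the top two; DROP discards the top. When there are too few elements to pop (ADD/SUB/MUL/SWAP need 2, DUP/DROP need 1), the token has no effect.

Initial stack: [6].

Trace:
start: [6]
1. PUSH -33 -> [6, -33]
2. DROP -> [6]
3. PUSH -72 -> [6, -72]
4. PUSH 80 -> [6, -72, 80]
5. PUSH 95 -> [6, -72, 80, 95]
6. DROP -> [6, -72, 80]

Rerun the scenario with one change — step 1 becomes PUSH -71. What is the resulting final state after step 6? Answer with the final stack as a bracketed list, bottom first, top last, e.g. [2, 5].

[6, -72, 80]

(re-executing from step 1 with the substitution; state before step 1: [6])
1. PUSH -71 -> [6, -71]
2. DROP -> [6]
3. PUSH -72 -> [6, -72]
4. PUSH 80 -> [6, -72, 80]
5. PUSH 95 -> [6, -72, 80, 95]
6. DROP -> [6, -72, 80]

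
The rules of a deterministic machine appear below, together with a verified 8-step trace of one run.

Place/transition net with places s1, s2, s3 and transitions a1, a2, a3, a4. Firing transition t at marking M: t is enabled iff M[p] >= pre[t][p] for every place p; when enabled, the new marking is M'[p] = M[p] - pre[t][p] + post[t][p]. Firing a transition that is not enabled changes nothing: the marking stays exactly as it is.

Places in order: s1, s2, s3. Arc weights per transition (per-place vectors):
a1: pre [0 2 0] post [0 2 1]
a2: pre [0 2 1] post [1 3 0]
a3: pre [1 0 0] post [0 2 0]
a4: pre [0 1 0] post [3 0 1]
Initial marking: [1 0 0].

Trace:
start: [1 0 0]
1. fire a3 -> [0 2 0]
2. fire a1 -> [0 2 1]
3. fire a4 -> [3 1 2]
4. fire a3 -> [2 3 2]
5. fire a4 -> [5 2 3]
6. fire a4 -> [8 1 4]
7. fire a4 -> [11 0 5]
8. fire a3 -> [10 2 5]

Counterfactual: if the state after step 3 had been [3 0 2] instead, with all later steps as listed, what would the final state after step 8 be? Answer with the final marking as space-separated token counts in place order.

7 2 4

state after step 3 := [3 0 2]
4. fire a3 -> [2 2 2]
5. fire a4 -> [5 1 3]
6. fire a4 -> [8 0 4]
7. fire a4 -> [8 0 4]
8. fire a3 -> [7 2 4]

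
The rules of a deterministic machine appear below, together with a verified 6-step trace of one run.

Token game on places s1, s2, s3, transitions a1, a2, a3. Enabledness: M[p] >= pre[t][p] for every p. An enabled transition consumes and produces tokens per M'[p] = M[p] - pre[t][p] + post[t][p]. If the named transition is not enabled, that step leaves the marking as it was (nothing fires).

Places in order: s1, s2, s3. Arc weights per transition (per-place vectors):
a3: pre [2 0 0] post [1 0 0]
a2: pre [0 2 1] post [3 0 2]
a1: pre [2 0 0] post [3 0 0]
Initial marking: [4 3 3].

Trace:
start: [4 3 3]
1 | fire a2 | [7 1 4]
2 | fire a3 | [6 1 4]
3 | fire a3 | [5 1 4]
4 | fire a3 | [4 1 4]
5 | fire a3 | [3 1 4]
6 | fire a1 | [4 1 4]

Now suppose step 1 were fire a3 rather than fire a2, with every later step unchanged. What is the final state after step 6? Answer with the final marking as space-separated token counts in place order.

(re-executing from step 1 with the substitution; state before step 1: [4 3 3])
1 | fire a3 | [3 3 3]
2 | fire a3 | [2 3 3]
3 | fire a3 | [1 3 3]
4 | fire a3 | [1 3 3]
5 | fire a3 | [1 3 3]
6 | fire a1 | [1 3 3]

1 3 3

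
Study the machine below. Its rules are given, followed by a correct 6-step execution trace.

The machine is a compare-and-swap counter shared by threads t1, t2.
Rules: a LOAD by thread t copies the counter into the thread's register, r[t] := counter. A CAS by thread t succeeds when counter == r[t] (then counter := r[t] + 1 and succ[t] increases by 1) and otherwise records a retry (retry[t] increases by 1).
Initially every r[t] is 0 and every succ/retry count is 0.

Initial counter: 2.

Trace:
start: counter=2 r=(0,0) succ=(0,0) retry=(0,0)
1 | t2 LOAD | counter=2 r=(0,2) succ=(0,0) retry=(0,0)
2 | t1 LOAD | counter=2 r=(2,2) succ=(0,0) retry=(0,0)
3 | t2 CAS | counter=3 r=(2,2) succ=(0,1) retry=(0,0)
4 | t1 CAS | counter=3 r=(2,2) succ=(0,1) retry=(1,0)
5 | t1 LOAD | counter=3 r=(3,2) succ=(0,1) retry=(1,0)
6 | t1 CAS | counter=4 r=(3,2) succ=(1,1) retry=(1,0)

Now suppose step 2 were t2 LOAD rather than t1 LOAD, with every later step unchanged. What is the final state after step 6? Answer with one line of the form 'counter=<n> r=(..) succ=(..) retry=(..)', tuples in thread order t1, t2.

counter=4 r=(3,2) succ=(1,1) retry=(1,0)

(re-executing from step 2 with the substitution; state before step 2: counter=2 r=(0,2) succ=(0,0) retry=(0,0))
2 | t2 LOAD | counter=2 r=(0,2) succ=(0,0) retry=(0,0)
3 | t2 CAS | counter=3 r=(0,2) succ=(0,1) retry=(0,0)
4 | t1 CAS | counter=3 r=(0,2) succ=(0,1) retry=(1,0)
5 | t1 LOAD | counter=3 r=(3,2) succ=(0,1) retry=(1,0)
6 | t1 CAS | counter=4 r=(3,2) succ=(1,1) retry=(1,0)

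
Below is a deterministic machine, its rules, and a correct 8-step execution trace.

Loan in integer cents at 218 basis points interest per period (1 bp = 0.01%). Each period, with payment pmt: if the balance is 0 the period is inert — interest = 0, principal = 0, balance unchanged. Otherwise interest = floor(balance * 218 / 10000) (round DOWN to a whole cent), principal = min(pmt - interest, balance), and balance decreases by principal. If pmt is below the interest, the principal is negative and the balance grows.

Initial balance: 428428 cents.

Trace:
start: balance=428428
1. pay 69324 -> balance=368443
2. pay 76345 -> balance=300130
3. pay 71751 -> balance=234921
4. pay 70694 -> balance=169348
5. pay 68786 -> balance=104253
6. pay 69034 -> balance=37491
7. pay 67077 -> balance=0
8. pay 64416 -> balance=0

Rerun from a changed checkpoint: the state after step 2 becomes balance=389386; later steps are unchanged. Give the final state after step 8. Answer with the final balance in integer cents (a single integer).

state after step 2 := balance=389386
3. pay 71751 -> balance=326123
4. pay 70694 -> balance=262538
5. pay 68786 -> balance=199475
6. pay 69034 -> balance=134789
7. pay 67077 -> balance=70650
8. pay 64416 -> balance=7774

7774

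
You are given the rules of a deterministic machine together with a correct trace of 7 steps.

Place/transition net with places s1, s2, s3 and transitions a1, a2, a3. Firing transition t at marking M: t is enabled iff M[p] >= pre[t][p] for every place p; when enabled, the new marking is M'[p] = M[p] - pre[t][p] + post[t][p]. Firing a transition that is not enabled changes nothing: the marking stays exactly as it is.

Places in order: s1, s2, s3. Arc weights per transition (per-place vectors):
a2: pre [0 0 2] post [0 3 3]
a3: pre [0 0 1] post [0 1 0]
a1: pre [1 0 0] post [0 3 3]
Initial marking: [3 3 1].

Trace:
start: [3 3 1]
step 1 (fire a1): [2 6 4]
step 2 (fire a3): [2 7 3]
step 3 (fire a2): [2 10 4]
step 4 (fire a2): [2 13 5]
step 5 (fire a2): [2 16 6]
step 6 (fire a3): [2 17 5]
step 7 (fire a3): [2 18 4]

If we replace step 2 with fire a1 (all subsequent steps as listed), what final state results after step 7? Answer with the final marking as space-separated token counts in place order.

1 20 8

(re-executing from step 2 with the substitution; state before step 2: [2 6 4])
step 2 (fire a1): [1 9 7]
step 3 (fire a2): [1 12 8]
step 4 (fire a2): [1 15 9]
step 5 (fire a2): [1 18 10]
step 6 (fire a3): [1 19 9]
step 7 (fire a3): [1 20 8]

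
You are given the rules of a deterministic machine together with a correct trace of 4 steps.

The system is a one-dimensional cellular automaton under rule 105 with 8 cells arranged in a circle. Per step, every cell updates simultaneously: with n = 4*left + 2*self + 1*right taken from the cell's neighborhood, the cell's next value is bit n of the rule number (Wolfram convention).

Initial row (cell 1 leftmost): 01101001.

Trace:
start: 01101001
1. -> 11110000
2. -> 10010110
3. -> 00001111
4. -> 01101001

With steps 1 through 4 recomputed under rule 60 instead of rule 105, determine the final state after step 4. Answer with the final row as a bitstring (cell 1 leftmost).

11111111

(re-executing steps 1..4 under rule 60; state before step 1: 01101001)
1. -> 11011101
2. -> 00110011
3. -> 10101010
4. -> 11111111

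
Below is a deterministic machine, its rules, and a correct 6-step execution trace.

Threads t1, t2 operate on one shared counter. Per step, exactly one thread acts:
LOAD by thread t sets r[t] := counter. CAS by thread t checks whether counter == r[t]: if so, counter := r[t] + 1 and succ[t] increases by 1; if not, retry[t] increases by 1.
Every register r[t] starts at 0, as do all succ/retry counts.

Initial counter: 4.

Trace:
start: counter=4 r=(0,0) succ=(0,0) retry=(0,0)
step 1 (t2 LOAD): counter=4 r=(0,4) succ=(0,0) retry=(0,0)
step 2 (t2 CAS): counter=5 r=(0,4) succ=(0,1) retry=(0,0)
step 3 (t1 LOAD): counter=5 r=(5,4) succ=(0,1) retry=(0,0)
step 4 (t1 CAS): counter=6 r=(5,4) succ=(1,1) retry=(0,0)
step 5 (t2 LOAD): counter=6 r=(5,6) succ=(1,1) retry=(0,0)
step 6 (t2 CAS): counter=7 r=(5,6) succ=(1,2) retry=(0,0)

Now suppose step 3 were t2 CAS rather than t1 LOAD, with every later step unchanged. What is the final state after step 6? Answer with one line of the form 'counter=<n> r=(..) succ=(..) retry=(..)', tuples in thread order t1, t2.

(re-executing from step 3 with the substitution; state before step 3: counter=5 r=(0,4) succ=(0,1) retry=(0,0))
step 3 (t2 CAS): counter=5 r=(0,4) succ=(0,1) retry=(0,1)
step 4 (t1 CAS): counter=5 r=(0,4) succ=(0,1) retry=(1,1)
step 5 (t2 LOAD): counter=5 r=(0,5) succ=(0,1) retry=(1,1)
step 6 (t2 CAS): counter=6 r=(0,5) succ=(0,2) retry=(1,1)

counter=6 r=(0,5) succ=(0,2) retry=(1,1)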